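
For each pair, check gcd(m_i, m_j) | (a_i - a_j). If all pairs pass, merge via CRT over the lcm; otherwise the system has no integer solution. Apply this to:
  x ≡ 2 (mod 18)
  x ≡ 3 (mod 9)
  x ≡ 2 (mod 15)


Moduli 18, 9, 15 are not pairwise coprime, so CRT works modulo lcm(m_i) when all pairwise compatibility conditions hold.
Pairwise compatibility: gcd(m_i, m_j) must divide a_i - a_j for every pair.
Merge one congruence at a time:
  Start: x ≡ 2 (mod 18).
  Combine with x ≡ 3 (mod 9): gcd(18, 9) = 9, and 3 - 2 = 1 is NOT divisible by 9.
    ⇒ system is inconsistent (no integer solution).

No solution (the system is inconsistent).


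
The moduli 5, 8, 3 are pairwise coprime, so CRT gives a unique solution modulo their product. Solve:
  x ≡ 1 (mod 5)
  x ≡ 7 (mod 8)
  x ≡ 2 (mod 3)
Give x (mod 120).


Moduli 5, 8, 3 are pairwise coprime; by CRT there is a unique solution modulo M = 5 · 8 · 3 = 120.
Solve pairwise, accumulating the modulus:
  Start with x ≡ 1 (mod 5).
  Combine with x ≡ 7 (mod 8): since gcd(5, 8) = 1, we get a unique residue mod 40.
    Write x = 1 + 5·t and substitute into x ≡ 7 (mod 8): 5·t ≡ 7 − 1 = 6 (mod 8).
    The inverse of 5 mod 8 is 5 (since 5·5 = 25 = 3·8 + 1), so t ≡ 5·6 = 30 ≡ 6 (mod 8).
    Then x = 1 + 5·6 = 31, valid modulo lcm(5, 8) = 40: x ≡ 31 (mod 40).
  Combine with x ≡ 2 (mod 3): since gcd(40, 3) = 1, we get a unique residue mod 120.
    Write x = 31 + 40·t and substitute into x ≡ 2 (mod 3): 40·t ≡ 2 − 31 = -29 (mod 3).
    Reduce coefficients mod 3: 1·t ≡ 1 (mod 3).
    So t ≡ 1 (mod 3).
    Then x = 31 + 40·1 = 71, valid modulo lcm(40, 3) = 120: x ≡ 71 (mod 120).
Verify: 71 mod 5 = 1 ✓, 71 mod 8 = 7 ✓, 71 mod 3 = 2 ✓.

x ≡ 71 (mod 120).


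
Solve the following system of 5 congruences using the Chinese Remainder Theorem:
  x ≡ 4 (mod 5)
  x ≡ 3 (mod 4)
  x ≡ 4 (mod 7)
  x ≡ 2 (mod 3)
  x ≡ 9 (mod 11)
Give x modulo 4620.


Product of moduli M = 5 · 4 · 7 · 3 · 11 = 4620.
Merge one congruence at a time:
  Start: x ≡ 4 (mod 5).
  Combine with x ≡ 3 (mod 4); new modulus lcm = 20.
    Write x = 4 + 5·t and substitute into x ≡ 3 (mod 4): 5·t ≡ 3 − 4 = -1 (mod 4).
    Reduce coefficients mod 4: 1·t ≡ 3 (mod 4).
    So t ≡ 3 (mod 4).
    Then x = 4 + 5·3 = 19, valid modulo lcm(5, 4) = 20: x ≡ 19 (mod 20).
  Combine with x ≡ 4 (mod 7); new modulus lcm = 140.
    Write x = 19 + 20·t and substitute into x ≡ 4 (mod 7): 20·t ≡ 4 − 19 = -15 (mod 7).
    Reduce coefficients mod 7: 6·t ≡ 6 (mod 7).
    The inverse of 6 mod 7 is 6 (since 6·6 = 36 = 5·7 + 1), so t ≡ 6·6 = 36 ≡ 1 (mod 7).
    Then x = 19 + 20·1 = 39, valid modulo lcm(20, 7) = 140: x ≡ 39 (mod 140).
  Combine with x ≡ 2 (mod 3); new modulus lcm = 420.
    Write x = 39 + 140·t and substitute into x ≡ 2 (mod 3): 140·t ≡ 2 − 39 = -37 (mod 3).
    Reduce coefficients mod 3: 2·t ≡ 2 (mod 3).
    The inverse of 2 mod 3 is 2 (since 2·2 = 4 = 1·3 + 1), so t ≡ 2·2 = 4 ≡ 1 (mod 3).
    Then x = 39 + 140·1 = 179, valid modulo lcm(140, 3) = 420: x ≡ 179 (mod 420).
  Combine with x ≡ 9 (mod 11); new modulus lcm = 4620.
    Write x = 179 + 420·t and substitute into x ≡ 9 (mod 11): 420·t ≡ 9 − 179 = -170 (mod 11).
    Reduce coefficients mod 11: 2·t ≡ 6 (mod 11).
    The inverse of 2 mod 11 is 6 (since 2·6 = 12 = 1·11 + 1), so t ≡ 6·6 = 36 ≡ 3 (mod 11).
    Then x = 179 + 420·3 = 1439, valid modulo lcm(420, 11) = 4620: x ≡ 1439 (mod 4620).
Verify against each original: 1439 mod 5 = 4, 1439 mod 4 = 3, 1439 mod 7 = 4, 1439 mod 3 = 2, 1439 mod 11 = 9.

x ≡ 1439 (mod 4620).


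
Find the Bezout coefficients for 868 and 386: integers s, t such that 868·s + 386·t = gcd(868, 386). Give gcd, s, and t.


Euclidean algorithm on (868, 386) — divide until remainder is 0:
  868 = 2 · 386 + 96
  386 = 4 · 96 + 2
  96 = 48 · 2 + 0
gcd(868, 386) = 2.
Track Bezout coefficients alongside the remainders: start with r₀ = 868 = a·1 + b·0 (s = 1, t = 0) and r₁ = 386 = a·0 + b·1 (s = 0, t = 1); each new remainder r_{k+1} = r_{k-1} − q_k·r_k inherits s_{k+1} = s_{k-1} − q_k·s_k, t_{k+1} = t_{k-1} − q_k·t_k, so r_k = a·s_k + b·t_k at every step:
  q = 2: r = 96, s = 1 − 2·0 = 1, t = 0 − 2·1 = -2  (check: 868·1 + 386·(-2) = 96)
  q = 4: r = 2, s = 0 − 4·1 = -4, t = 1 − 4·(-2) = 9  (check: 868·(-4) + 386·9 = 2)
The row with r = 2 (the gcd) gives the Bezout coefficients s = -4, t = 9.
Result: 868 · (-4) + 386 · (9) = 2.

gcd(868, 386) = 2; s = -4, t = 9 (check: 868·(-4) + 386·9 = 2).


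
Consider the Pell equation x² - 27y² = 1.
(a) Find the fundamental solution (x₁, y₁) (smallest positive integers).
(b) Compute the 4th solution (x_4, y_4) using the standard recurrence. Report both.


Step 1: Find the fundamental solution (x₁, y₁) of x² - 27y² = 1.
  Expand √27 as a continued fraction. a₀ = ⌊√27⌋ = 5; iterate m_{k+1} = d_k·a_k − m_k, d_{k+1} = (27 − m_{k+1}²)/d_k, a_{k+1} = ⌊(a₀ + m_{k+1})/d_{k+1}⌋ (starting m₀ = 0, d₀ = 1), with convergents p_k = a_k·p_{k-1} + p_{k-2}, q_k = a_k·q_{k-1} + q_{k-2} (p₋₁ = 1, q₋₁ = 0):
  k = 0: a₀ = 5; p₀/q₀ = 5/1; p₀² − 27·q₀² = 25 − 27 = -2.
  k = 1: m = 5, d = 2, a = ⌊(5 + 5)/2⌋ = 5; p/q = (5·5 + 1)/(5·1 + 0) = 26/5; p² − 27·q² = 676 − 675 = 1.
  The first convergent with p² − 27·q² = 1 gives the fundamental solution (x₁, y₁) = (26, 5).
Step 2: Apply the recurrence (x_{n+1}, y_{n+1}) = (x₁x_n + 27y₁y_n, x₁y_n + y₁x_n) repeatedly.
  From (x_1, y_1) = (26, 5): x_2 = 26·26 + 27·5·5 = 1351; y_2 = 26·5 + 5·26 = 260.
  From (x_2, y_2) = (1351, 260): x_3 = 26·1351 + 27·5·260 = 70226; y_3 = 26·260 + 5·1351 = 13515.
  From (x_3, y_3) = (70226, 13515): x_4 = 26·70226 + 27·5·13515 = 3650401; y_4 = 26·13515 + 5·70226 = 702520.
Step 3: Verify x_4² - 27·y_4² = 13325427460801 - 13325427460800 = 1 (should be 1). ✓

(x_1, y_1) = (26, 5); (x_4, y_4) = (3650401, 702520).


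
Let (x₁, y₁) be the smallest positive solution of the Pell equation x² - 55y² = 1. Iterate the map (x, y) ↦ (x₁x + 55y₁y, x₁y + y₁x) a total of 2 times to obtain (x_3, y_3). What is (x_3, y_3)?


Step 1: Find the fundamental solution (x₁, y₁) of x² - 55y² = 1.
  Expand √55 as a continued fraction. a₀ = ⌊√55⌋ = 7; iterate m_{k+1} = d_k·a_k − m_k, d_{k+1} = (55 − m_{k+1}²)/d_k, a_{k+1} = ⌊(a₀ + m_{k+1})/d_{k+1}⌋ (starting m₀ = 0, d₀ = 1), with convergents p_k = a_k·p_{k-1} + p_{k-2}, q_k = a_k·q_{k-1} + q_{k-2} (p₋₁ = 1, q₋₁ = 0):
  k = 0: a₀ = 7; p₀/q₀ = 7/1; p₀² − 55·q₀² = 49 − 55 = -6.
  k = 1: m = 7, d = 6, a = ⌊(7 + 7)/6⌋ = 2; p/q = (2·7 + 1)/(2·1 + 0) = 15/2; p² − 55·q² = 225 − 220 = 5.
  k = 2: m = 5, d = 5, a = ⌊(7 + 5)/5⌋ = 2; p/q = (2·15 + 7)/(2·2 + 1) = 37/5; p² − 55·q² = 1369 − 1375 = -6.
  k = 3: m = 5, d = 6, a = ⌊(7 + 5)/6⌋ = 2; p/q = (2·37 + 15)/(2·5 + 2) = 89/12; p² − 55·q² = 7921 − 7920 = 1.
  The first convergent with p² − 55·q² = 1 gives the fundamental solution (x₁, y₁) = (89, 12).
Step 2: Apply the recurrence (x_{n+1}, y_{n+1}) = (x₁x_n + 55y₁y_n, x₁y_n + y₁x_n) repeatedly.
  From (x_1, y_1) = (89, 12): x_2 = 89·89 + 55·12·12 = 15841; y_2 = 89·12 + 12·89 = 2136.
  From (x_2, y_2) = (15841, 2136): x_3 = 89·15841 + 55·12·2136 = 2819609; y_3 = 89·2136 + 12·15841 = 380196.
Step 3: Verify x_3² - 55·y_3² = 7950194912881 - 7950194912880 = 1 (should be 1). ✓

(x_1, y_1) = (89, 12); (x_3, y_3) = (2819609, 380196).


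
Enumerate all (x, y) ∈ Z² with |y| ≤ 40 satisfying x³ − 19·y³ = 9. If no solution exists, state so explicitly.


The equation is x³ - 19y³ = 9. For fixed y, x³ = 19·y³ + 9, so a solution requires the RHS to be a perfect cube.
Strategy: iterate y from -40 to 40, compute RHS = 19·y³ + 9, and check whether it is a (positive or negative) perfect cube.
Check small values of y:
  y = 0: RHS = 9 is not a perfect cube.
  y = 1: RHS = 28 is not a perfect cube.
  y = -1: RHS = -10 is not a perfect cube.
  y = 2: RHS = 161 is not a perfect cube.
  y = -2: RHS = -143 is not a perfect cube.
  y = 3: RHS = 522 is not a perfect cube.
  y = -3: RHS = -504 is not a perfect cube.
Continuing the search up to |y| = 40 finds no solutions either.
No (x, y) in the scanned range satisfies the equation.

No integer solutions with |y| ≤ 40.


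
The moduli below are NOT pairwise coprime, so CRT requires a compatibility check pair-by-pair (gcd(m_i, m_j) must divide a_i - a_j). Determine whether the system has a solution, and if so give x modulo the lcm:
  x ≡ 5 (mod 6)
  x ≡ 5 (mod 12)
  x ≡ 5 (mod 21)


Moduli 6, 12, 21 are not pairwise coprime, so CRT works modulo lcm(m_i) when all pairwise compatibility conditions hold.
Pairwise compatibility: gcd(m_i, m_j) must divide a_i - a_j for every pair.
Merge one congruence at a time:
  Start: x ≡ 5 (mod 6).
  Combine with x ≡ 5 (mod 12): gcd(6, 12) = 6; 5 - 5 = 0, which IS divisible by 6, so compatible.
    Write x = 5 + 6·t and substitute into x ≡ 5 (mod 12): 6·t ≡ 5 − 5 = 0 (mod 12).
    Divide the congruence (and modulus) by g = 6: 1·t ≡ 0 (mod 2).
    So t ≡ 0 (mod 2).
    Then x = 5 + 6·0 = 5, valid modulo lcm(6, 12) = 12: x ≡ 5 (mod 12).
  Combine with x ≡ 5 (mod 21): gcd(12, 21) = 3; 5 - 5 = 0, which IS divisible by 3, so compatible.
    Write x = 5 + 12·t and substitute into x ≡ 5 (mod 21): 12·t ≡ 5 − 5 = 0 (mod 21).
    Divide the congruence (and modulus) by g = 3: 4·t ≡ 0 (mod 7).
    The inverse of 4 mod 7 is 2 (since 4·2 = 8 = 1·7 + 1), so t ≡ 2·0 = 0 ≡ 0 (mod 7).
    Then x = 5 + 12·0 = 5, valid modulo lcm(12, 21) = 84: x ≡ 5 (mod 84).
Verify: 5 mod 6 = 5, 5 mod 12 = 5, 5 mod 21 = 5.

x ≡ 5 (mod 84).


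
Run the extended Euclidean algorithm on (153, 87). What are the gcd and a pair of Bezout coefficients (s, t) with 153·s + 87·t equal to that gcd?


Euclidean algorithm on (153, 87) — divide until remainder is 0:
  153 = 1 · 87 + 66
  87 = 1 · 66 + 21
  66 = 3 · 21 + 3
  21 = 7 · 3 + 0
gcd(153, 87) = 3.
Track Bezout coefficients alongside the remainders: start with r₀ = 153 = a·1 + b·0 (s = 1, t = 0) and r₁ = 87 = a·0 + b·1 (s = 0, t = 1); each new remainder r_{k+1} = r_{k-1} − q_k·r_k inherits s_{k+1} = s_{k-1} − q_k·s_k, t_{k+1} = t_{k-1} − q_k·t_k, so r_k = a·s_k + b·t_k at every step:
  q = 1: r = 66, s = 1 − 1·0 = 1, t = 0 − 1·1 = -1  (check: 153·1 + 87·(-1) = 66)
  q = 1: r = 21, s = 0 − 1·1 = -1, t = 1 − 1·(-1) = 2  (check: 153·(-1) + 87·2 = 21)
  q = 3: r = 3, s = 1 − 3·(-1) = 4, t = -1 − 3·2 = -7  (check: 153·4 + 87·(-7) = 3)
The row with r = 3 (the gcd) gives the Bezout coefficients s = 4, t = -7.
Result: 153 · (4) + 87 · (-7) = 3.

gcd(153, 87) = 3; s = 4, t = -7 (check: 153·4 + 87·(-7) = 3).


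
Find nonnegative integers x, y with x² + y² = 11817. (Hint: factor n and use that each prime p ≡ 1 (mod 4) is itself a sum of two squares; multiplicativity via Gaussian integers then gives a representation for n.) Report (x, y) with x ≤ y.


Step 1: Factor n = 11817 = 3^2 · 13 · 101.
Step 2: Check the mod-4 condition on each prime factor: 3 ≡ 3 (mod 4), exponent 2 (must be even); 13 ≡ 1 (mod 4), exponent 1; 101 ≡ 1 (mod 4), exponent 1.
All primes ≡ 3 (mod 4) appear to even exponent (or don't appear), so by the two-squares theorem n IS expressible as a sum of two squares.
Step 3: Build a representation. Group n = k² · m with k = 3 and m = 13 · 101 = 1313 (a product of primes ≡ 1 (mod 4)); a representation of m scales to one of n via (k·x)² + (k·y)² = k²(x² + y²). Each prime p ≡ 1 (mod 4) is itself a sum of two squares; find a² by testing p − a² for a perfect square:
  13: 13 − 1² = 12, 13 − 2² = 9 = 3² ⇒ 13 = 2² + 3².
  101: 101 − 1² = 100 = 10² ⇒ 101 = 1² + 10².
  Combine using the Brahmagupta–Fibonacci identity (a² + b²)(c² + d²) = (ac − bd)² + (ad + bc)² = (ac + bd)² + (ad − bc)²:
  13 · 101 = 1313: from (2² + 3²)(1² + 10²), take (2·1 − 3·10, 2·10 + 3·1) = (2 − 30, 20 + 3) = (-28, 23); dropping signs (only squares matter) gives (28, 23); check 28² + 23² = 784 + 529 = 1313 ✓.
  Scale by k = 3: (3·28, 3·23) = (84, 69).
Step 4: Order so x ≤ y and verify: 69² + 84² = 4761 + 7056 = 11817 = n. ✓

n = 11817 = 69² + 84² (one valid representation with x ≤ y).


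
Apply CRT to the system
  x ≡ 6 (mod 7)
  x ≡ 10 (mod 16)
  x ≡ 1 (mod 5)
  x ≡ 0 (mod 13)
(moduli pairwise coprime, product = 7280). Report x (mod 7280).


Product of moduli M = 7 · 16 · 5 · 13 = 7280.
Merge one congruence at a time:
  Start: x ≡ 6 (mod 7).
  Combine with x ≡ 10 (mod 16); new modulus lcm = 112.
    Write x = 6 + 7·t and substitute into x ≡ 10 (mod 16): 7·t ≡ 10 − 6 = 4 (mod 16).
    The inverse of 7 mod 16 is 7 (since 7·7 = 49 = 3·16 + 1), so t ≡ 7·4 = 28 ≡ 12 (mod 16).
    Then x = 6 + 7·12 = 90, valid modulo lcm(7, 16) = 112: x ≡ 90 (mod 112).
  Combine with x ≡ 1 (mod 5); new modulus lcm = 560.
    Write x = 90 + 112·t and substitute into x ≡ 1 (mod 5): 112·t ≡ 1 − 90 = -89 (mod 5).
    Reduce coefficients mod 5: 2·t ≡ 1 (mod 5).
    The inverse of 2 mod 5 is 3 (since 2·3 = 6 = 1·5 + 1), so t ≡ 3·1 = 3 ≡ 3 (mod 5).
    Then x = 90 + 112·3 = 426, valid modulo lcm(112, 5) = 560: x ≡ 426 (mod 560).
  Combine with x ≡ 0 (mod 13); new modulus lcm = 7280.
    Write x = 426 + 560·t and substitute into x ≡ 0 (mod 13): 560·t ≡ 0 − 426 = -426 (mod 13).
    Reduce coefficients mod 13: 1·t ≡ 3 (mod 13).
    So t ≡ 3 (mod 13).
    Then x = 426 + 560·3 = 2106, valid modulo lcm(560, 13) = 7280: x ≡ 2106 (mod 7280).
Verify against each original: 2106 mod 7 = 6, 2106 mod 16 = 10, 2106 mod 5 = 1, 2106 mod 13 = 0.

x ≡ 2106 (mod 7280).


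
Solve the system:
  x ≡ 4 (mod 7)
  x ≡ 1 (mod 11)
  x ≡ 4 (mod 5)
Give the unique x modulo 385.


Moduli 7, 11, 5 are pairwise coprime; by CRT there is a unique solution modulo M = 7 · 11 · 5 = 385.
Solve pairwise, accumulating the modulus:
  Start with x ≡ 4 (mod 7).
  Combine with x ≡ 1 (mod 11): since gcd(7, 11) = 1, we get a unique residue mod 77.
    Write x = 4 + 7·t and substitute into x ≡ 1 (mod 11): 7·t ≡ 1 − 4 = -3 (mod 11).
    Reduce coefficients mod 11: 7·t ≡ 8 (mod 11).
    The inverse of 7 mod 11 is 8 (since 7·8 = 56 = 5·11 + 1), so t ≡ 8·8 = 64 ≡ 9 (mod 11).
    Then x = 4 + 7·9 = 67, valid modulo lcm(7, 11) = 77: x ≡ 67 (mod 77).
  Combine with x ≡ 4 (mod 5): since gcd(77, 5) = 1, we get a unique residue mod 385.
    Write x = 67 + 77·t and substitute into x ≡ 4 (mod 5): 77·t ≡ 4 − 67 = -63 (mod 5).
    Reduce coefficients mod 5: 2·t ≡ 2 (mod 5).
    The inverse of 2 mod 5 is 3 (since 2·3 = 6 = 1·5 + 1), so t ≡ 3·2 = 6 ≡ 1 (mod 5).
    Then x = 67 + 77·1 = 144, valid modulo lcm(77, 5) = 385: x ≡ 144 (mod 385).
Verify: 144 mod 7 = 4 ✓, 144 mod 11 = 1 ✓, 144 mod 5 = 4 ✓.

x ≡ 144 (mod 385).


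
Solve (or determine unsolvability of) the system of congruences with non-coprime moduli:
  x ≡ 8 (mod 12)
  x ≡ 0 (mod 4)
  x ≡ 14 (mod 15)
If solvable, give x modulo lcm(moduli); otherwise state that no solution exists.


Moduli 12, 4, 15 are not pairwise coprime, so CRT works modulo lcm(m_i) when all pairwise compatibility conditions hold.
Pairwise compatibility: gcd(m_i, m_j) must divide a_i - a_j for every pair.
Merge one congruence at a time:
  Start: x ≡ 8 (mod 12).
  Combine with x ≡ 0 (mod 4): gcd(12, 4) = 4; 0 - 8 = -8, which IS divisible by 4, so compatible.
    Write x = 8 + 12·t and substitute into x ≡ 0 (mod 4): 12·t ≡ 0 − 8 = -8 (mod 4).
    Divide the congruence (and modulus) by g = 4: 3·t ≡ -2 (mod 1).
    Modulo 1 every t works; take t = 0.
    Then x = 8 + 12·0 = 8, valid modulo lcm(12, 4) = 12: x ≡ 8 (mod 12).
  Combine with x ≡ 14 (mod 15): gcd(12, 15) = 3; 14 - 8 = 6, which IS divisible by 3, so compatible.
    Write x = 8 + 12·t and substitute into x ≡ 14 (mod 15): 12·t ≡ 14 − 8 = 6 (mod 15).
    Divide the congruence (and modulus) by g = 3: 4·t ≡ 2 (mod 5).
    The inverse of 4 mod 5 is 4 (since 4·4 = 16 = 3·5 + 1), so t ≡ 4·2 = 8 ≡ 3 (mod 5).
    Then x = 8 + 12·3 = 44, valid modulo lcm(12, 15) = 60: x ≡ 44 (mod 60).
Verify: 44 mod 12 = 8, 44 mod 4 = 0, 44 mod 15 = 14.

x ≡ 44 (mod 60).


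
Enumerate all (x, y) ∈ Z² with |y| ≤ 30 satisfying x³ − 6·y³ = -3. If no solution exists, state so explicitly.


The equation is x³ - 6y³ = -3. For fixed y, x³ = 6·y³ − 3, so a solution requires the RHS to be a perfect cube.
Strategy: iterate y from -30 to 30, compute RHS = 6·y³ − 3, and check whether it is a (positive or negative) perfect cube.
Check small values of y:
  y = 0: RHS = -3 is not a perfect cube.
  y = 1: RHS = 3 is not a perfect cube.
  y = -1: RHS = -9 is not a perfect cube.
  y = 2: RHS = 45 is not a perfect cube.
  y = -2: RHS = -51 is not a perfect cube.
  y = 3: RHS = 159 is not a perfect cube.
  y = -3: RHS = -165 is not a perfect cube.
Continuing the search up to |y| = 30 finds no solutions either.
No (x, y) in the scanned range satisfies the equation.

No integer solutions with |y| ≤ 30.


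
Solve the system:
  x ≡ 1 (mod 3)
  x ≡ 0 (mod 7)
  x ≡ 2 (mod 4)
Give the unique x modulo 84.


Moduli 3, 7, 4 are pairwise coprime; by CRT there is a unique solution modulo M = 3 · 7 · 4 = 84.
Solve pairwise, accumulating the modulus:
  Start with x ≡ 1 (mod 3).
  Combine with x ≡ 0 (mod 7): since gcd(3, 7) = 1, we get a unique residue mod 21.
    Write x = 1 + 3·t and substitute into x ≡ 0 (mod 7): 3·t ≡ 0 − 1 = -1 (mod 7).
    Reduce coefficients mod 7: 3·t ≡ 6 (mod 7).
    The inverse of 3 mod 7 is 5 (since 3·5 = 15 = 2·7 + 1), so t ≡ 5·6 = 30 ≡ 2 (mod 7).
    Then x = 1 + 3·2 = 7, valid modulo lcm(3, 7) = 21: x ≡ 7 (mod 21).
  Combine with x ≡ 2 (mod 4): since gcd(21, 4) = 1, we get a unique residue mod 84.
    Write x = 7 + 21·t and substitute into x ≡ 2 (mod 4): 21·t ≡ 2 − 7 = -5 (mod 4).
    Reduce coefficients mod 4: 1·t ≡ 3 (mod 4).
    So t ≡ 3 (mod 4).
    Then x = 7 + 21·3 = 70, valid modulo lcm(21, 4) = 84: x ≡ 70 (mod 84).
Verify: 70 mod 3 = 1 ✓, 70 mod 7 = 0 ✓, 70 mod 4 = 2 ✓.

x ≡ 70 (mod 84).


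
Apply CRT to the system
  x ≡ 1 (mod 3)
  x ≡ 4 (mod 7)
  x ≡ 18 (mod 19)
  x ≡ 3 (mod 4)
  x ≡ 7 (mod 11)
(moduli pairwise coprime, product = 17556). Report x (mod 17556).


Product of moduli M = 3 · 7 · 19 · 4 · 11 = 17556.
Merge one congruence at a time:
  Start: x ≡ 1 (mod 3).
  Combine with x ≡ 4 (mod 7); new modulus lcm = 21.
    Write x = 1 + 3·t and substitute into x ≡ 4 (mod 7): 3·t ≡ 4 − 1 = 3 (mod 7).
    The inverse of 3 mod 7 is 5 (since 3·5 = 15 = 2·7 + 1), so t ≡ 5·3 = 15 ≡ 1 (mod 7).
    Then x = 1 + 3·1 = 4, valid modulo lcm(3, 7) = 21: x ≡ 4 (mod 21).
  Combine with x ≡ 18 (mod 19); new modulus lcm = 399.
    Write x = 4 + 21·t and substitute into x ≡ 18 (mod 19): 21·t ≡ 18 − 4 = 14 (mod 19).
    Reduce coefficients mod 19: 2·t ≡ 14 (mod 19).
    The inverse of 2 mod 19 is 10 (since 2·10 = 20 = 1·19 + 1), so t ≡ 10·14 = 140 ≡ 7 (mod 19).
    Then x = 4 + 21·7 = 151, valid modulo lcm(21, 19) = 399: x ≡ 151 (mod 399).
  Combine with x ≡ 3 (mod 4); new modulus lcm = 1596.
    Write x = 151 + 399·t and substitute into x ≡ 3 (mod 4): 399·t ≡ 3 − 151 = -148 (mod 4).
    Reduce coefficients mod 4: 3·t ≡ 0 (mod 4).
    The inverse of 3 mod 4 is 3 (since 3·3 = 9 = 2·4 + 1), so t ≡ 3·0 = 0 ≡ 0 (mod 4).
    Then x = 151 + 399·0 = 151, valid modulo lcm(399, 4) = 1596: x ≡ 151 (mod 1596).
  Combine with x ≡ 7 (mod 11); new modulus lcm = 17556.
    Write x = 151 + 1596·t and substitute into x ≡ 7 (mod 11): 1596·t ≡ 7 − 151 = -144 (mod 11).
    Reduce coefficients mod 11: 1·t ≡ 10 (mod 11).
    So t ≡ 10 (mod 11).
    Then x = 151 + 1596·10 = 16111, valid modulo lcm(1596, 11) = 17556: x ≡ 16111 (mod 17556).
Verify against each original: 16111 mod 3 = 1, 16111 mod 7 = 4, 16111 mod 19 = 18, 16111 mod 4 = 3, 16111 mod 11 = 7.

x ≡ 16111 (mod 17556).


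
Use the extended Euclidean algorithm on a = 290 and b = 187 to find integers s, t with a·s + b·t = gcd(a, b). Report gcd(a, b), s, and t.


Euclidean algorithm on (290, 187) — divide until remainder is 0:
  290 = 1 · 187 + 103
  187 = 1 · 103 + 84
  103 = 1 · 84 + 19
  84 = 4 · 19 + 8
  19 = 2 · 8 + 3
  8 = 2 · 3 + 2
  3 = 1 · 2 + 1
  2 = 2 · 1 + 0
gcd(290, 187) = 1.
Track Bezout coefficients alongside the remainders: start with r₀ = 290 = a·1 + b·0 (s = 1, t = 0) and r₁ = 187 = a·0 + b·1 (s = 0, t = 1); each new remainder r_{k+1} = r_{k-1} − q_k·r_k inherits s_{k+1} = s_{k-1} − q_k·s_k, t_{k+1} = t_{k-1} − q_k·t_k, so r_k = a·s_k + b·t_k at every step:
  q = 1: r = 103, s = 1 − 1·0 = 1, t = 0 − 1·1 = -1  (check: 290·1 + 187·(-1) = 103)
  q = 1: r = 84, s = 0 − 1·1 = -1, t = 1 − 1·(-1) = 2  (check: 290·(-1) + 187·2 = 84)
  q = 1: r = 19, s = 1 − 1·(-1) = 2, t = -1 − 1·2 = -3  (check: 290·2 + 187·(-3) = 19)
  q = 4: r = 8, s = -1 − 4·2 = -9, t = 2 − 4·(-3) = 14  (check: 290·(-9) + 187·14 = 8)
  q = 2: r = 3, s = 2 − 2·(-9) = 20, t = -3 − 2·14 = -31  (check: 290·20 + 187·(-31) = 3)
  q = 2: r = 2, s = -9 − 2·20 = -49, t = 14 − 2·(-31) = 76  (check: 290·(-49) + 187·76 = 2)
  q = 1: r = 1, s = 20 − 1·(-49) = 69, t = -31 − 1·76 = -107  (check: 290·69 + 187·(-107) = 1)
The row with r = 1 (the gcd) gives the Bezout coefficients s = 69, t = -107.
Result: 290 · (69) + 187 · (-107) = 1.

gcd(290, 187) = 1; s = 69, t = -107 (check: 290·69 + 187·(-107) = 1).


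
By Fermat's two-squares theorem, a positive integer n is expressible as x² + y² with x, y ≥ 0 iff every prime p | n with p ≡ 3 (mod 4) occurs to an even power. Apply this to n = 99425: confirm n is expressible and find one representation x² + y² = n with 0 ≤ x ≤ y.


Step 1: Factor n = 99425 = 5^2 · 41 · 97.
Step 2: Check the mod-4 condition on each prime factor: 5 ≡ 1 (mod 4), exponent 2; 41 ≡ 1 (mod 4), exponent 1; 97 ≡ 1 (mod 4), exponent 1.
All primes ≡ 3 (mod 4) appear to even exponent (or don't appear), so by the two-squares theorem n IS expressible as a sum of two squares.
Step 3: Build a representation. Group n = k² · m with k = 5 and m = 41 · 97 = 3977 (a product of primes ≡ 1 (mod 4)); a representation of m scales to one of n via (k·x)² + (k·y)² = k²(x² + y²). Each prime p ≡ 1 (mod 4) is itself a sum of two squares; find a² by testing p − a² for a perfect square:
  41: 41 − 1² = 40, 41 − 2² = 37, 41 − 3² = 32, 41 − 4² = 25 = 5² ⇒ 41 = 4² + 5².
  97: 97 − 1² = 96, 97 − 2² = 93, 97 − 3² = 88, 97 − 4² = 81 = 9² ⇒ 97 = 4² + 9².
  Combine using the Brahmagupta–Fibonacci identity (a² + b²)(c² + d²) = (ac − bd)² + (ad + bc)² = (ac + bd)² + (ad − bc)²:
  41 · 97 = 3977: from (4² + 5²)(4² + 9²), take (4·4 − 5·9, 4·9 + 5·4) = (16 − 45, 36 + 20) = (-29, 56); dropping signs (only squares matter) gives (29, 56); check 29² + 56² = 841 + 3136 = 3977 ✓.
  Scale by k = 5: (5·29, 5·56) = (145, 280).
Step 4: Order so x ≤ y and verify: 145² + 280² = 21025 + 78400 = 99425 = n. ✓

n = 99425 = 145² + 280² (one valid representation with x ≤ y).


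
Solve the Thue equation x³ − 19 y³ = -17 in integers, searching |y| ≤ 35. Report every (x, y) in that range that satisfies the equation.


The equation is x³ - 19y³ = -17. For fixed y, x³ = 19·y³ − 17, so a solution requires the RHS to be a perfect cube.
Strategy: iterate y from -35 to 35, compute RHS = 19·y³ − 17, and check whether it is a (positive or negative) perfect cube.
Check small values of y:
  y = 0: RHS = -17 is not a perfect cube.
  y = 1: RHS = 2 is not a perfect cube.
  y = -1: RHS = -36 is not a perfect cube.
  y = 2: RHS = 135 is not a perfect cube.
  y = -2: RHS = -169 is not a perfect cube.
  y = 3: RHS = 496 is not a perfect cube.
  y = -3: RHS = -530 is not a perfect cube.
Continuing the search up to |y| = 35 finds no solutions either.
No (x, y) in the scanned range satisfies the equation.

No integer solutions with |y| ≤ 35.


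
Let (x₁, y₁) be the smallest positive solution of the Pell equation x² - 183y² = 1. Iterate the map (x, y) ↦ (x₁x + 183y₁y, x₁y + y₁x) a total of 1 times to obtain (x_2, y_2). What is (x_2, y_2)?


Step 1: Find the fundamental solution (x₁, y₁) of x² - 183y² = 1.
  Expand √183 as a continued fraction. a₀ = ⌊√183⌋ = 13; iterate m_{k+1} = d_k·a_k − m_k, d_{k+1} = (183 − m_{k+1}²)/d_k, a_{k+1} = ⌊(a₀ + m_{k+1})/d_{k+1}⌋ (starting m₀ = 0, d₀ = 1), with convergents p_k = a_k·p_{k-1} + p_{k-2}, q_k = a_k·q_{k-1} + q_{k-2} (p₋₁ = 1, q₋₁ = 0):
  k = 0: a₀ = 13; p₀/q₀ = 13/1; p₀² − 183·q₀² = 169 − 183 = -14.
  k = 1: m = 13, d = 14, a = ⌊(13 + 13)/14⌋ = 1; p/q = (1·13 + 1)/(1·1 + 0) = 14/1; p² − 183·q² = 196 − 183 = 13.
  k = 2: m = 1, d = 13, a = ⌊(13 + 1)/13⌋ = 1; p/q = (1·14 + 13)/(1·1 + 1) = 27/2; p² − 183·q² = 729 − 732 = -3.
  k = 3: m = 12, d = 3, a = ⌊(13 + 12)/3⌋ = 8; p/q = (8·27 + 14)/(8·2 + 1) = 230/17; p² − 183·q² = 52900 − 52887 = 13.
  k = 4: m = 12, d = 13, a = ⌊(13 + 12)/13⌋ = 1; p/q = (1·230 + 27)/(1·17 + 2) = 257/19; p² − 183·q² = 66049 − 66063 = -14.
  k = 5: m = 1, d = 14, a = ⌊(13 + 1)/14⌋ = 1; p/q = (1·257 + 230)/(1·19 + 17) = 487/36; p² − 183·q² = 237169 − 237168 = 1.
  The first convergent with p² − 183·q² = 1 gives the fundamental solution (x₁, y₁) = (487, 36).
Step 2: Apply the recurrence (x_{n+1}, y_{n+1}) = (x₁x_n + 183y₁y_n, x₁y_n + y₁x_n) repeatedly.
  From (x_1, y_1) = (487, 36): x_2 = 487·487 + 183·36·36 = 474337; y_2 = 487·36 + 36·487 = 35064.
Step 3: Verify x_2² - 183·y_2² = 224995589569 - 224995589568 = 1 (should be 1). ✓

(x_1, y_1) = (487, 36); (x_2, y_2) = (474337, 35064).


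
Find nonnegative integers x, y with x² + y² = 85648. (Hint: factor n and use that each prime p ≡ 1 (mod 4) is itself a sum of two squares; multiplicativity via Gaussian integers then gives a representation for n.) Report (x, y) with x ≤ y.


Step 1: Factor n = 85648 = 2^4 · 53 · 101.
Step 2: Check the mod-4 condition on each prime factor: 2 = 2 (special); 53 ≡ 1 (mod 4), exponent 1; 101 ≡ 1 (mod 4), exponent 1.
All primes ≡ 3 (mod 4) appear to even exponent (or don't appear), so by the two-squares theorem n IS expressible as a sum of two squares.
Step 3: Build a representation. Group n = k² · m with k = 4 and m = 53 · 101 = 5353 (a product of primes ≡ 1 (mod 4)); a representation of m scales to one of n via (k·x)² + (k·y)² = k²(x² + y²). Each prime p ≡ 1 (mod 4) is itself a sum of two squares; find a² by testing p − a² for a perfect square:
  53: 53 − 1² = 52, 53 − 2² = 49 = 7² ⇒ 53 = 2² + 7².
  101: 101 − 1² = 100 = 10² ⇒ 101 = 1² + 10².
  Combine using the Brahmagupta–Fibonacci identity (a² + b²)(c² + d²) = (ac − bd)² + (ad + bc)² = (ac + bd)² + (ad − bc)²:
  53 · 101 = 5353: from (2² + 7²)(1² + 10²), take (2·1 − 7·10, 2·10 + 7·1) = (2 − 70, 20 + 7) = (-68, 27); dropping signs (only squares matter) gives (68, 27); check 68² + 27² = 4624 + 729 = 5353 ✓.
  Scale by k = 4: (4·68, 4·27) = (272, 108).
Step 4: Order so x ≤ y and verify: 108² + 272² = 11664 + 73984 = 85648 = n. ✓

n = 85648 = 108² + 272² (one valid representation with x ≤ y).


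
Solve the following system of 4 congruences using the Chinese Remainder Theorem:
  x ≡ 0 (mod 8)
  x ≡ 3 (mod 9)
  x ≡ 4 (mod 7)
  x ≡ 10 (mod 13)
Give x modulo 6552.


Product of moduli M = 8 · 9 · 7 · 13 = 6552.
Merge one congruence at a time:
  Start: x ≡ 0 (mod 8).
  Combine with x ≡ 3 (mod 9); new modulus lcm = 72.
    Write x = 0 + 8·t and substitute into x ≡ 3 (mod 9): 8·t ≡ 3 − 0 = 3 (mod 9).
    The inverse of 8 mod 9 is 8 (since 8·8 = 64 = 7·9 + 1), so t ≡ 8·3 = 24 ≡ 6 (mod 9).
    Then x = 0 + 8·6 = 48, valid modulo lcm(8, 9) = 72: x ≡ 48 (mod 72).
  Combine with x ≡ 4 (mod 7); new modulus lcm = 504.
    Write x = 48 + 72·t and substitute into x ≡ 4 (mod 7): 72·t ≡ 4 − 48 = -44 (mod 7).
    Reduce coefficients mod 7: 2·t ≡ 5 (mod 7).
    The inverse of 2 mod 7 is 4 (since 2·4 = 8 = 1·7 + 1), so t ≡ 4·5 = 20 ≡ 6 (mod 7).
    Then x = 48 + 72·6 = 480, valid modulo lcm(72, 7) = 504: x ≡ 480 (mod 504).
  Combine with x ≡ 10 (mod 13); new modulus lcm = 6552.
    Write x = 480 + 504·t and substitute into x ≡ 10 (mod 13): 504·t ≡ 10 − 480 = -470 (mod 13).
    Reduce coefficients mod 13: 10·t ≡ 11 (mod 13).
    The inverse of 10 mod 13 is 4 (since 10·4 = 40 = 3·13 + 1), so t ≡ 4·11 = 44 ≡ 5 (mod 13).
    Then x = 480 + 504·5 = 3000, valid modulo lcm(504, 13) = 6552: x ≡ 3000 (mod 6552).
Verify against each original: 3000 mod 8 = 0, 3000 mod 9 = 3, 3000 mod 7 = 4, 3000 mod 13 = 10.

x ≡ 3000 (mod 6552).


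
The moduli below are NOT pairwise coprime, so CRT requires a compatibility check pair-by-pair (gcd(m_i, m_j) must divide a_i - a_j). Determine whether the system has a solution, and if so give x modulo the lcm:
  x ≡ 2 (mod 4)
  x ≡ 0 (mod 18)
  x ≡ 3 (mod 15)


Moduli 4, 18, 15 are not pairwise coprime, so CRT works modulo lcm(m_i) when all pairwise compatibility conditions hold.
Pairwise compatibility: gcd(m_i, m_j) must divide a_i - a_j for every pair.
Merge one congruence at a time:
  Start: x ≡ 2 (mod 4).
  Combine with x ≡ 0 (mod 18): gcd(4, 18) = 2; 0 - 2 = -2, which IS divisible by 2, so compatible.
    Write x = 2 + 4·t and substitute into x ≡ 0 (mod 18): 4·t ≡ 0 − 2 = -2 (mod 18).
    Divide the congruence (and modulus) by g = 2: 2·t ≡ -1 (mod 9).
    Reduce coefficients mod 9: 2·t ≡ 8 (mod 9).
    The inverse of 2 mod 9 is 5 (since 2·5 = 10 = 1·9 + 1), so t ≡ 5·8 = 40 ≡ 4 (mod 9).
    Then x = 2 + 4·4 = 18, valid modulo lcm(4, 18) = 36: x ≡ 18 (mod 36).
  Combine with x ≡ 3 (mod 15): gcd(36, 15) = 3; 3 - 18 = -15, which IS divisible by 3, so compatible.
    Write x = 18 + 36·t and substitute into x ≡ 3 (mod 15): 36·t ≡ 3 − 18 = -15 (mod 15).
    Divide the congruence (and modulus) by g = 3: 12·t ≡ -5 (mod 5).
    Reduce coefficients mod 5: 2·t ≡ 0 (mod 5).
    The inverse of 2 mod 5 is 3 (since 2·3 = 6 = 1·5 + 1), so t ≡ 3·0 = 0 ≡ 0 (mod 5).
    Then x = 18 + 36·0 = 18, valid modulo lcm(36, 15) = 180: x ≡ 18 (mod 180).
Verify: 18 mod 4 = 2, 18 mod 18 = 0, 18 mod 15 = 3.

x ≡ 18 (mod 180).


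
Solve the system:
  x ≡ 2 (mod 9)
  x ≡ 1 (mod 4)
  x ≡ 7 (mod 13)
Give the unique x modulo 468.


Moduli 9, 4, 13 are pairwise coprime; by CRT there is a unique solution modulo M = 9 · 4 · 13 = 468.
Solve pairwise, accumulating the modulus:
  Start with x ≡ 2 (mod 9).
  Combine with x ≡ 1 (mod 4): since gcd(9, 4) = 1, we get a unique residue mod 36.
    Write x = 2 + 9·t and substitute into x ≡ 1 (mod 4): 9·t ≡ 1 − 2 = -1 (mod 4).
    Reduce coefficients mod 4: 1·t ≡ 3 (mod 4).
    So t ≡ 3 (mod 4).
    Then x = 2 + 9·3 = 29, valid modulo lcm(9, 4) = 36: x ≡ 29 (mod 36).
  Combine with x ≡ 7 (mod 13): since gcd(36, 13) = 1, we get a unique residue mod 468.
    Write x = 29 + 36·t and substitute into x ≡ 7 (mod 13): 36·t ≡ 7 − 29 = -22 (mod 13).
    Reduce coefficients mod 13: 10·t ≡ 4 (mod 13).
    The inverse of 10 mod 13 is 4 (since 10·4 = 40 = 3·13 + 1), so t ≡ 4·4 = 16 ≡ 3 (mod 13).
    Then x = 29 + 36·3 = 137, valid modulo lcm(36, 13) = 468: x ≡ 137 (mod 468).
Verify: 137 mod 9 = 2 ✓, 137 mod 4 = 1 ✓, 137 mod 13 = 7 ✓.

x ≡ 137 (mod 468).


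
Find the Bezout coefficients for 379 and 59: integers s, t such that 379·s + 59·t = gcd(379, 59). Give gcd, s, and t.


Euclidean algorithm on (379, 59) — divide until remainder is 0:
  379 = 6 · 59 + 25
  59 = 2 · 25 + 9
  25 = 2 · 9 + 7
  9 = 1 · 7 + 2
  7 = 3 · 2 + 1
  2 = 2 · 1 + 0
gcd(379, 59) = 1.
Track Bezout coefficients alongside the remainders: start with r₀ = 379 = a·1 + b·0 (s = 1, t = 0) and r₁ = 59 = a·0 + b·1 (s = 0, t = 1); each new remainder r_{k+1} = r_{k-1} − q_k·r_k inherits s_{k+1} = s_{k-1} − q_k·s_k, t_{k+1} = t_{k-1} − q_k·t_k, so r_k = a·s_k + b·t_k at every step:
  q = 6: r = 25, s = 1 − 6·0 = 1, t = 0 − 6·1 = -6  (check: 379·1 + 59·(-6) = 25)
  q = 2: r = 9, s = 0 − 2·1 = -2, t = 1 − 2·(-6) = 13  (check: 379·(-2) + 59·13 = 9)
  q = 2: r = 7, s = 1 − 2·(-2) = 5, t = -6 − 2·13 = -32  (check: 379·5 + 59·(-32) = 7)
  q = 1: r = 2, s = -2 − 1·5 = -7, t = 13 − 1·(-32) = 45  (check: 379·(-7) + 59·45 = 2)
  q = 3: r = 1, s = 5 − 3·(-7) = 26, t = -32 − 3·45 = -167  (check: 379·26 + 59·(-167) = 1)
The row with r = 1 (the gcd) gives the Bezout coefficients s = 26, t = -167.
Result: 379 · (26) + 59 · (-167) = 1.

gcd(379, 59) = 1; s = 26, t = -167 (check: 379·26 + 59·(-167) = 1).


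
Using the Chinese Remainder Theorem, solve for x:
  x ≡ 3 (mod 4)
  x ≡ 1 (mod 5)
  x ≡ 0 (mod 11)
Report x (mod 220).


Moduli 4, 5, 11 are pairwise coprime; by CRT there is a unique solution modulo M = 4 · 5 · 11 = 220.
Solve pairwise, accumulating the modulus:
  Start with x ≡ 3 (mod 4).
  Combine with x ≡ 1 (mod 5): since gcd(4, 5) = 1, we get a unique residue mod 20.
    Write x = 3 + 4·t and substitute into x ≡ 1 (mod 5): 4·t ≡ 1 − 3 = -2 (mod 5).
    Reduce coefficients mod 5: 4·t ≡ 3 (mod 5).
    The inverse of 4 mod 5 is 4 (since 4·4 = 16 = 3·5 + 1), so t ≡ 4·3 = 12 ≡ 2 (mod 5).
    Then x = 3 + 4·2 = 11, valid modulo lcm(4, 5) = 20: x ≡ 11 (mod 20).
  Combine with x ≡ 0 (mod 11): since gcd(20, 11) = 1, we get a unique residue mod 220.
    Write x = 11 + 20·t and substitute into x ≡ 0 (mod 11): 20·t ≡ 0 − 11 = -11 (mod 11).
    Reduce coefficients mod 11: 9·t ≡ 0 (mod 11).
    The inverse of 9 mod 11 is 5 (since 9·5 = 45 = 4·11 + 1), so t ≡ 5·0 = 0 ≡ 0 (mod 11).
    Then x = 11 + 20·0 = 11, valid modulo lcm(20, 11) = 220: x ≡ 11 (mod 220).
Verify: 11 mod 4 = 3 ✓, 11 mod 5 = 1 ✓, 11 mod 11 = 0 ✓.

x ≡ 11 (mod 220).


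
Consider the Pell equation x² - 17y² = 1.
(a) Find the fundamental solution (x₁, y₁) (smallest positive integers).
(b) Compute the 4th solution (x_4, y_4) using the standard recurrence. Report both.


Step 1: Find the fundamental solution (x₁, y₁) of x² - 17y² = 1.
  Expand √17 as a continued fraction. a₀ = ⌊√17⌋ = 4; iterate m_{k+1} = d_k·a_k − m_k, d_{k+1} = (17 − m_{k+1}²)/d_k, a_{k+1} = ⌊(a₀ + m_{k+1})/d_{k+1}⌋ (starting m₀ = 0, d₀ = 1), with convergents p_k = a_k·p_{k-1} + p_{k-2}, q_k = a_k·q_{k-1} + q_{k-2} (p₋₁ = 1, q₋₁ = 0):
  k = 0: a₀ = 4; p₀/q₀ = 4/1; p₀² − 17·q₀² = 16 − 17 = -1.
  k = 1: m = 4, d = 1, a = ⌊(4 + 4)/1⌋ = 8; p/q = (8·4 + 1)/(8·1 + 0) = 33/8; p² − 17·q² = 1089 − 1088 = 1.
  The first convergent with p² − 17·q² = 1 gives the fundamental solution (x₁, y₁) = (33, 8).
Step 2: Apply the recurrence (x_{n+1}, y_{n+1}) = (x₁x_n + 17y₁y_n, x₁y_n + y₁x_n) repeatedly.
  From (x_1, y_1) = (33, 8): x_2 = 33·33 + 17·8·8 = 2177; y_2 = 33·8 + 8·33 = 528.
  From (x_2, y_2) = (2177, 528): x_3 = 33·2177 + 17·8·528 = 143649; y_3 = 33·528 + 8·2177 = 34840.
  From (x_3, y_3) = (143649, 34840): x_4 = 33·143649 + 17·8·34840 = 9478657; y_4 = 33·34840 + 8·143649 = 2298912.
Step 3: Verify x_4² - 17·y_4² = 89844938523649 - 89844938523648 = 1 (should be 1). ✓

(x_1, y_1) = (33, 8); (x_4, y_4) = (9478657, 2298912).


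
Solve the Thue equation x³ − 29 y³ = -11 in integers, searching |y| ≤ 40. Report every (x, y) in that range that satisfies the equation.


The equation is x³ - 29y³ = -11. For fixed y, x³ = 29·y³ − 11, so a solution requires the RHS to be a perfect cube.
Strategy: iterate y from -40 to 40, compute RHS = 29·y³ − 11, and check whether it is a (positive or negative) perfect cube.
Check small values of y:
  y = 0: RHS = -11 is not a perfect cube.
  y = 1: RHS = 18 is not a perfect cube.
  y = -1: RHS = -40 is not a perfect cube.
  y = 2: RHS = 221 is not a perfect cube.
  y = -2: RHS = -243 is not a perfect cube.
  y = 3: RHS = 772 is not a perfect cube.
  y = -3: RHS = -794 is not a perfect cube.
Continuing the search up to |y| = 40 finds no solutions either.
No (x, y) in the scanned range satisfies the equation.

No integer solutions with |y| ≤ 40.


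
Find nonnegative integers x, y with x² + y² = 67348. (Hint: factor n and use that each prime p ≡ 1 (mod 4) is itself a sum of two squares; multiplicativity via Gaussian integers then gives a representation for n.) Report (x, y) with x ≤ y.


Step 1: Factor n = 67348 = 2^2 · 113 · 149.
Step 2: Check the mod-4 condition on each prime factor: 2 = 2 (special); 113 ≡ 1 (mod 4), exponent 1; 149 ≡ 1 (mod 4), exponent 1.
All primes ≡ 3 (mod 4) appear to even exponent (or don't appear), so by the two-squares theorem n IS expressible as a sum of two squares.
Step 3: Build a representation. Group n = k² · m with k = 2 and m = 113 · 149 = 16837 (a product of primes ≡ 1 (mod 4)); a representation of m scales to one of n via (k·x)² + (k·y)² = k²(x² + y²). Each prime p ≡ 1 (mod 4) is itself a sum of two squares; find a² by testing p − a² for a perfect square:
  113: 113 − 1² = 112, 113 − 2² = 109, 113 − 3² = 104, 113 − 4² = 97, 113 − 5² = 88, 113 − 6² = 77, 113 − 7² = 64 = 8² ⇒ 113 = 7² + 8².
  149: 149 − 1² = 148, 149 − 2² = 145, 149 − 3² = 140, 149 − 4² = 133, 149 − 5² = 124, 149 − 6² = 113, 149 − 7² = 100 = 10² ⇒ 149 = 7² + 10².
  Combine using the Brahmagupta–Fibonacci identity (a² + b²)(c² + d²) = (ac − bd)² + (ad + bc)² = (ac + bd)² + (ad − bc)²:
  113 · 149 = 16837: from (7² + 8²)(7² + 10²), take (7·7 − 8·10, 7·10 + 8·7) = (49 − 80, 70 + 56) = (-31, 126); dropping signs (only squares matter) gives (31, 126); check 31² + 126² = 961 + 15876 = 16837 ✓.
  Scale by k = 2: (2·31, 2·126) = (62, 252).
Step 4: Order so x ≤ y and verify: 62² + 252² = 3844 + 63504 = 67348 = n. ✓

n = 67348 = 62² + 252² (one valid representation with x ≤ y).


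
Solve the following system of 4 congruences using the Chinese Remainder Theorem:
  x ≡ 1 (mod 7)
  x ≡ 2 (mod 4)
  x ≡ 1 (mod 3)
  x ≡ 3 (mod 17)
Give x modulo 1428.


Product of moduli M = 7 · 4 · 3 · 17 = 1428.
Merge one congruence at a time:
  Start: x ≡ 1 (mod 7).
  Combine with x ≡ 2 (mod 4); new modulus lcm = 28.
    Write x = 1 + 7·t and substitute into x ≡ 2 (mod 4): 7·t ≡ 2 − 1 = 1 (mod 4).
    Reduce coefficients mod 4: 3·t ≡ 1 (mod 4).
    The inverse of 3 mod 4 is 3 (since 3·3 = 9 = 2·4 + 1), so t ≡ 3·1 = 3 ≡ 3 (mod 4).
    Then x = 1 + 7·3 = 22, valid modulo lcm(7, 4) = 28: x ≡ 22 (mod 28).
  Combine with x ≡ 1 (mod 3); new modulus lcm = 84.
    Write x = 22 + 28·t and substitute into x ≡ 1 (mod 3): 28·t ≡ 1 − 22 = -21 (mod 3).
    Reduce coefficients mod 3: 1·t ≡ 0 (mod 3).
    So t ≡ 0 (mod 3).
    Then x = 22 + 28·0 = 22, valid modulo lcm(28, 3) = 84: x ≡ 22 (mod 84).
  Combine with x ≡ 3 (mod 17); new modulus lcm = 1428.
    Write x = 22 + 84·t and substitute into x ≡ 3 (mod 17): 84·t ≡ 3 − 22 = -19 (mod 17).
    Reduce coefficients mod 17: 16·t ≡ 15 (mod 17).
    The inverse of 16 mod 17 is 16 (since 16·16 = 256 = 15·17 + 1), so t ≡ 16·15 = 240 ≡ 2 (mod 17).
    Then x = 22 + 84·2 = 190, valid modulo lcm(84, 17) = 1428: x ≡ 190 (mod 1428).
Verify against each original: 190 mod 7 = 1, 190 mod 4 = 2, 190 mod 3 = 1, 190 mod 17 = 3.

x ≡ 190 (mod 1428).


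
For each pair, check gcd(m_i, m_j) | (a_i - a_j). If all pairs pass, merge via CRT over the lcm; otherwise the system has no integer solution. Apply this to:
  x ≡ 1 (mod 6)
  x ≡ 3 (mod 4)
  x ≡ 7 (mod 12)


Moduli 6, 4, 12 are not pairwise coprime, so CRT works modulo lcm(m_i) when all pairwise compatibility conditions hold.
Pairwise compatibility: gcd(m_i, m_j) must divide a_i - a_j for every pair.
Merge one congruence at a time:
  Start: x ≡ 1 (mod 6).
  Combine with x ≡ 3 (mod 4): gcd(6, 4) = 2; 3 - 1 = 2, which IS divisible by 2, so compatible.
    Write x = 1 + 6·t and substitute into x ≡ 3 (mod 4): 6·t ≡ 3 − 1 = 2 (mod 4).
    Divide the congruence (and modulus) by g = 2: 3·t ≡ 1 (mod 2).
    Reduce coefficients mod 2: 1·t ≡ 1 (mod 2).
    So t ≡ 1 (mod 2).
    Then x = 1 + 6·1 = 7, valid modulo lcm(6, 4) = 12: x ≡ 7 (mod 12).
  Combine with x ≡ 7 (mod 12): gcd(12, 12) = 12; 7 - 7 = 0, which IS divisible by 12, so compatible.
    Write x = 7 + 12·t and substitute into x ≡ 7 (mod 12): 12·t ≡ 7 − 7 = 0 (mod 12).
    Divide the congruence (and modulus) by g = 12: 1·t ≡ 0 (mod 1).
    Modulo 1 every t works; take t = 0.
    Then x = 7 + 12·0 = 7, valid modulo lcm(12, 12) = 12: x ≡ 7 (mod 12).
Verify: 7 mod 6 = 1, 7 mod 4 = 3, 7 mod 12 = 7.

x ≡ 7 (mod 12).
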